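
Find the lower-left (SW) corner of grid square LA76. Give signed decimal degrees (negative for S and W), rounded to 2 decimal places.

Field L=11, A=0: +11·20° lon, +0·10° lat → SW at lon 40°, lat -90°.
Square 7, 6: +7·2° lon, +6·1° lat → SW at lon 54°, lat -84°.
latitude -84.00, longitude 54.00.

-84.00, 54.00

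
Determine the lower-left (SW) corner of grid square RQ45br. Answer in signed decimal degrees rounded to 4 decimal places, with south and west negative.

75.7083, 168.0833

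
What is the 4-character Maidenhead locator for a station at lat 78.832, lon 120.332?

Offset from 180°W / 90°S: lon 300.33°, lat 168.83°.
Field: 300.33/20 → 15 → P, 168.83/10 → 16 → Q; chars PQ.
Square: 0.33/2 → 0, 8.83/1 → 8; chars 08.

PQ08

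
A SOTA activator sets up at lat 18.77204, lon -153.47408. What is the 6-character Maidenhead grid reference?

Add 180° to longitude and 90° to latitude: 26.5259, 108.7720.
Field: 26.5259/20 → 1 → B, 108.7720/10 → 10 → K; chars BK.
Square: 6.5259/2 → 3, 8.7720/1 → 8; chars 38.
Subsquare: 0.5259/0.0833333 → 6 → g, 0.7720/0.0416667 → 18 → s; chars gs.

BK38gs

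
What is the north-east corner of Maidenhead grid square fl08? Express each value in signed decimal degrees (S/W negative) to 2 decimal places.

29.00, -78.00

Field F=5, L=11: +5·20° lon, +11·10° lat → SW at lon -80°, lat 20°.
Square 0, 8: +0·2° lon, +8·1° lat → SW at lon -80°, lat 28°.
Cell spans 2° lon × 1° lat. NE corner is SW corner plus one full cell.
latitude 29.00, longitude -78.00.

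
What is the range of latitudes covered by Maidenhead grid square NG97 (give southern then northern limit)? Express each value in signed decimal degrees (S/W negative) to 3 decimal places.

Field N=13, G=6: +13·20° lon, +6·10° lat → SW at lon 80°, lat -30°.
Square 9, 7: +9·2° lon, +7·1° lat → SW at lon 98°, lat -23°.
Cell spans 2° lon × 1° lat.
south -23.000, north -22.000.

-23.000, -22.000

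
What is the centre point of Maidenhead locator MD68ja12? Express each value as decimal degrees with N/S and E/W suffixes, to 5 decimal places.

51.98958° S, 72.76250° E

Field M=12, D=3: +12·20° lon, +3·10° lat → SW at lon 60°, lat -60°.
Square 6, 8: +6·2° lon, +8·1° lat → SW at lon 72°, lat -52°.
Subsquare j=9, a=0: +9·0.0833333° lon, +0·0.0416667° lat → SW at lon 72.75°, lat -52°.
Extended square 1, 2: +1·0.00833333° lon, +2·0.00416667° lat → SW at lon 72.7583°, lat -51.9917°.
Cell spans 0.00833333° lon × 0.00416667° lat. Centre is SW corner plus half of each.
latitude 51.98958° S, longitude 72.76250° E.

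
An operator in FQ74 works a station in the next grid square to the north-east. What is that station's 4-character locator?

FQ85

Longitude square 7; +1 → 8.
Latitude square 4; +1 → 5.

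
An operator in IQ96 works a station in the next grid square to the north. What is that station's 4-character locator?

Latitude square 6; +1 → 7.
The longitude characters are unchanged.

IQ97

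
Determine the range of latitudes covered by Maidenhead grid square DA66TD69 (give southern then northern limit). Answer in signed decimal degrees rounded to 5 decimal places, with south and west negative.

Field D=3, A=0: +3·20° lon, +0·10° lat → SW at lon -120°, lat -90°.
Square 6, 6: +6·2° lon, +6·1° lat → SW at lon -108°, lat -84°.
Subsquare t=19, d=3: +19·0.0833333° lon, +3·0.0416667° lat → SW at lon -106.417°, lat -83.875°.
Extended square 6, 9: +6·0.00833333° lon, +9·0.00416667° lat → SW at lon -106.367°, lat -83.8375°.
Cell spans 0.00833333° lon × 0.00416667° lat.
south -83.83750, north -83.83333.

-83.83750, -83.83333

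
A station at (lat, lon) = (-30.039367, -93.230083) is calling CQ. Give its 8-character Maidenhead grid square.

Shift to the Maidenhead origin (180°W, 90°S): lon 86.76992, lat 59.96063.
Field: 86.76992/20 → 4 → E, 59.96063/10 → 5 → F; chars EF.
Square: 6.76992/2 → 3, 9.96063/1 → 9; chars 39.
Subsquare: 0.76992/0.0833333 → 9 → j, 0.96063/0.0416667 → 23 → x; chars jx.
Extended square: 0.01992/0.00833333 → 2, 0.00230/0.00416667 → 0; chars 20.

EF39jx20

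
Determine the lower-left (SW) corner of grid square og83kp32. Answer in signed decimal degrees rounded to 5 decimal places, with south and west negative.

Field O=14, G=6: +14·20° lon, +6·10° lat → SW at lon 100°, lat -30°.
Square 8, 3: +8·2° lon, +3·1° lat → SW at lon 116°, lat -27°.
Subsquare k=10, p=15: +10·0.0833333° lon, +15·0.0416667° lat → SW at lon 116.833°, lat -26.375°.
Extended square 3, 2: +3·0.00833333° lon, +2·0.00416667° lat → SW at lon 116.858°, lat -26.3667°.
latitude -26.36667, longitude 116.85833.

-26.36667, 116.85833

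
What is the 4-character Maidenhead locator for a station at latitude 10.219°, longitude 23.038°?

Shift to the Maidenhead origin (180°W, 90°S): lon 203.04, lat 100.22.
Field: 203.04/20 → 10 → K, 100.22/10 → 10 → K; chars KK.
Square: 3.04/2 → 1, 0.22/1 → 0; chars 10.

KK10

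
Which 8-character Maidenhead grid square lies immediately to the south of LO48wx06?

Latitude extended square 6; −1 → 5.
The longitude characters are unchanged.

LO48wx05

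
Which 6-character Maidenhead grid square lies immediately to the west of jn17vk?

JN17uk

Longitude subsquare v = 21; −1 → 20 = u.
The latitude characters are unchanged.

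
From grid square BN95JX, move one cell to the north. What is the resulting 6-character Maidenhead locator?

BN96ja

Latitude subsquare x = 23; +1 → 24, wraps to 0 = a, carry into square.
Latitude square 5; +1 → 6.
The longitude characters are unchanged.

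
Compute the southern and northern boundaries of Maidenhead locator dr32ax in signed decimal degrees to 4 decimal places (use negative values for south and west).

Field D=3, R=17: +3·20° lon, +17·10° lat → SW at lon -120°, lat 80°.
Square 3, 2: +3·2° lon, +2·1° lat → SW at lon -114°, lat 82°.
Subsquare a=0, x=23: +0·0.0833333° lon, +23·0.0416667° lat → SW at lon -114°, lat 82.9583°.
Cell spans 0.0833333° lon × 0.0416667° lat.
south 82.9583, north 83.0000.

82.9583, 83.0000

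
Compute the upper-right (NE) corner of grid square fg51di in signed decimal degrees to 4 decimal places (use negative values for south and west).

-28.6250, -69.6667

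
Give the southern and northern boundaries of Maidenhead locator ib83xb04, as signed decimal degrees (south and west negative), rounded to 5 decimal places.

-76.94167, -76.93750

Field I=8, B=1: +8·20° lon, +1·10° lat → SW at lon -20°, lat -80°.
Square 8, 3: +8·2° lon, +3·1° lat → SW at lon -4°, lat -77°.
Subsquare x=23, b=1: +23·0.0833333° lon, +1·0.0416667° lat → SW at lon -2.08333°, lat -76.9583°.
Extended square 0, 4: +0·0.00833333° lon, +4·0.00416667° lat → SW at lon -2.08333°, lat -76.9417°.
Cell spans 0.00833333° lon × 0.00416667° lat.
south -76.94167, north -76.93750.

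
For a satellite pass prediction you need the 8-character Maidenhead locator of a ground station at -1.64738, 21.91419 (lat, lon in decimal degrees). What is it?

KI08wi94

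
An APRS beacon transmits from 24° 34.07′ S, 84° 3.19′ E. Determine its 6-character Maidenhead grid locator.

Offset from 180°W / 90°S: lon 264.0532°, lat 65.4322°.
Field (20°×10°, letters A–R): lon ⌊264.0532/20⌋ = 13 → N; lat ⌊65.4322/10⌋ = 6 → G.
Square (2°×1°, digits 0–9): lon ⌊4.0532/2⌋ = 2; lat ⌊5.4322/1⌋ = 5.
Subsquare (5′×2.5′, letters a–x): lon ⌊0.0532/0.0833333⌋ = 0 → a; lat ⌊0.4322/0.0416667⌋ = 10 → k.

NG25ak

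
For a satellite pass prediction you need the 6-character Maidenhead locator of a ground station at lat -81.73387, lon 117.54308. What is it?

OA88sg

Add 180° to longitude and 90° to latitude: 297.5431, 8.2661.
Field (20°×10°, letters A–R): lon ⌊297.5431/20⌋ = 14 → O; lat ⌊8.2661/10⌋ = 0 → A.
Square (2°×1°, digits 0–9): lon ⌊17.5431/2⌋ = 8; lat ⌊8.2661/1⌋ = 8.
Subsquare (5′×2.5′, letters a–x): lon ⌊1.5431/0.0833333⌋ = 18 → s; lat ⌊0.2661/0.0416667⌋ = 6 → g.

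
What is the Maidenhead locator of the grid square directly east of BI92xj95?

CI02aj05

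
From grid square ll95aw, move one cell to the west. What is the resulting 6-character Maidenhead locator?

Longitude subsquare a = 0; −1 → -1, wraps to 23 = x, carry into square.
Longitude square 9; −1 → 8.
The latitude characters are unchanged.

LL85xw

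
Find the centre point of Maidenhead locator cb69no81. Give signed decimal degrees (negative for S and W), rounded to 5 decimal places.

-70.41042, -126.84583

Field C=2, B=1: +2·20° lon, +1·10° lat → SW at lon -140°, lat -80°.
Square 6, 9: +6·2° lon, +9·1° lat → SW at lon -128°, lat -71°.
Subsquare n=13, o=14: +13·0.0833333° lon, +14·0.0416667° lat → SW at lon -126.917°, lat -70.4167°.
Extended square 8, 1: +8·0.00833333° lon, +1·0.00416667° lat → SW at lon -126.85°, lat -70.4125°.
Cell spans 0.00833333° lon × 0.00416667° lat. Centre is SW corner plus half of each.
latitude -70.41042, longitude -126.84583.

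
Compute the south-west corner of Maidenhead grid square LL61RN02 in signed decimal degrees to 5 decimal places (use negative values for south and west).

21.55000, 53.41667

Field L=11, L=11: +11·20° lon, +11·10° lat → SW at lon 40°, lat 20°.
Square 6, 1: +6·2° lon, +1·1° lat → SW at lon 52°, lat 21°.
Subsquare r=17, n=13: +17·0.0833333° lon, +13·0.0416667° lat → SW at lon 53.4167°, lat 21.5417°.
Extended square 0, 2: +0·0.00833333° lon, +2·0.00416667° lat → SW at lon 53.4167°, lat 21.55°.
latitude 21.55000, longitude 53.41667.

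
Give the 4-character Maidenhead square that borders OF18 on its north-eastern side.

OF29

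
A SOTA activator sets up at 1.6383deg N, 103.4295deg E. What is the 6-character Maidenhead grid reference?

OJ11rp

Offset from 180°W / 90°S: lon 283.4295°, lat 91.6383°.
Field: lon ⌊283.4295/20⌋ = 14 → O; lat ⌊91.6383/10⌋ = 9 → J.
Square: lon ⌊3.4295/2⌋ = 1; lat ⌊1.6383/1⌋ = 1.
Subsquare: lon ⌊1.4295/0.0833333⌋ = 17 → r; lat ⌊0.6383/0.0416667⌋ = 15 → p.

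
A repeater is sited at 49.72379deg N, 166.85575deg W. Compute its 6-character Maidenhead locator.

AN69nr

Add 180° to longitude and 90° to latitude: 13.1442, 139.7238.
Field: lon ⌊13.1442/20⌋ = 0 → A; lat ⌊139.7238/10⌋ = 13 → N.
Square: lon ⌊13.1442/2⌋ = 6; lat ⌊9.7238/1⌋ = 9.
Subsquare: lon ⌊1.1442/0.0833333⌋ = 13 → n; lat ⌊0.7238/0.0416667⌋ = 17 → r.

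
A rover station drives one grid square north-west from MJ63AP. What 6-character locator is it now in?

MJ53xq

Longitude subsquare a = 0; −1 → -1, wraps to 23 = x, carry into square.
Longitude square 6; −1 → 5.
Latitude subsquare p = 15; +1 → 16 = q.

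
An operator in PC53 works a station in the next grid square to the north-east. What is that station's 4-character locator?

PC64

Longitude square 5; +1 → 6.
Latitude square 3; +1 → 4.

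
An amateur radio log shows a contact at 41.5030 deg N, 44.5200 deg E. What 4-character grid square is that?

LN21

Add 180° to longitude and 90° to latitude: 224.52, 131.50.
Field: lon ⌊224.52/20⌋ = 11 → L; lat ⌊131.50/10⌋ = 13 → N.
Square: lon ⌊4.52/2⌋ = 2; lat ⌊1.50/1⌋ = 1.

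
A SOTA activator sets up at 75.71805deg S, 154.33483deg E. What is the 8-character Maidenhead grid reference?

QB74eg07

Shift to the Maidenhead origin (180°W, 90°S): lon 334.33483, lat 14.28195.
Field (20°×10°, letters A–R): 334.33483/20 → 16 → Q, 14.28195/10 → 1 → B; chars QB.
Square (2°×1°, digits 0–9): 14.33483/2 → 7, 4.28195/1 → 4; chars 74.
Subsquare (5′×2.5′, letters a–x): 0.33483/0.0833333 → 4 → e, 0.28195/0.0416667 → 6 → g; chars eg.
Extended square (30″×15″, digits 0–9): 0.00150/0.00833333 → 0, 0.03195/0.00416667 → 7; chars 07.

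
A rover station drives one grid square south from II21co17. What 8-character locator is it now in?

Latitude extended square 7; −1 → 6.
The longitude characters are unchanged.

II21co16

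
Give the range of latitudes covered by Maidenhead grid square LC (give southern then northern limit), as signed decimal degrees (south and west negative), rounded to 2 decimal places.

Field L=11, C=2: +11·20° lon, +2·10° lat → SW at lon 40°, lat -70°.
Cell spans 20° lon × 10° lat.
south -70.00, north -60.00.

-70.00, -60.00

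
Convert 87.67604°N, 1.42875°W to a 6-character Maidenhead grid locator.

Offset from 180°W / 90°S: lon 178.5712°, lat 177.6760°.
Field: lon ⌊178.5712/20⌋ = 8 → I; lat ⌊177.6760/10⌋ = 17 → R.
Square: lon ⌊18.5712/2⌋ = 9; lat ⌊7.6760/1⌋ = 7.
Subsquare: lon ⌊0.5712/0.0833333⌋ = 6 → g; lat ⌊0.6760/0.0416667⌋ = 16 → q.

IR97gq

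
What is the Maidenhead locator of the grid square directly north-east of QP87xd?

QP97ae

Longitude subsquare x = 23; +1 → 24, wraps to 0 = a, carry into square.
Longitude square 8; +1 → 9.
Latitude subsquare d = 3; +1 → 4 = e.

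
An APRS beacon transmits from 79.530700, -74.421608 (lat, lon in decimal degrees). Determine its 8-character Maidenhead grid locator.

FQ29sm97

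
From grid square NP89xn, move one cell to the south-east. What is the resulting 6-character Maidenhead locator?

NP99am

Longitude subsquare x = 23; +1 → 24, wraps to 0 = a, carry into square.
Longitude square 8; +1 → 9.
Latitude subsquare n = 13; −1 → 12 = m.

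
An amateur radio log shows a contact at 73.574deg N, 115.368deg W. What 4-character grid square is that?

Add 180° to longitude and 90° to latitude: 64.63, 163.57.
Field: lon ⌊64.63/20⌋ = 3 → D; lat ⌊163.57/10⌋ = 16 → Q.
Square: lon ⌊4.63/2⌋ = 2; lat ⌊3.57/1⌋ = 3.

DQ23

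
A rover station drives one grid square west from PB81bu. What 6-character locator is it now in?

PB81au

Longitude subsquare b = 1; −1 → 0 = a.
The latitude characters are unchanged.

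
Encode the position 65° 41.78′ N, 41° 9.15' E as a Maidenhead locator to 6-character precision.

LP05nq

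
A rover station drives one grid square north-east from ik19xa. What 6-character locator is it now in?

Longitude subsquare x = 23; +1 → 24, wraps to 0 = a, carry into square.
Longitude square 1; +1 → 2.
Latitude subsquare a = 0; +1 → 1 = b.

IK29ab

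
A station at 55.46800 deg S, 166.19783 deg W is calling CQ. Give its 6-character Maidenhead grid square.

AD64vm

Offset from 180°W / 90°S: lon 13.8022°, lat 34.5320°.
Field (20°×10°, letters A–R): lon ⌊13.8022/20⌋ = 0 → A; lat ⌊34.5320/10⌋ = 3 → D.
Square (2°×1°, digits 0–9): lon ⌊13.8022/2⌋ = 6; lat ⌊4.5320/1⌋ = 4.
Subsquare (5′×2.5′, letters a–x): lon ⌊1.8022/0.0833333⌋ = 21 → v; lat ⌊0.5320/0.0416667⌋ = 12 → m.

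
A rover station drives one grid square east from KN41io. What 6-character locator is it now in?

Longitude subsquare i = 8; +1 → 9 = j.
The latitude characters are unchanged.

KN41jo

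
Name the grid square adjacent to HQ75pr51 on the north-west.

Longitude extended square 5; −1 → 4.
Latitude extended square 1; +1 → 2.

HQ75pr42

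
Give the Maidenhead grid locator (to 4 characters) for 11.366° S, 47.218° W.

GH68

Add 180° to longitude and 90° to latitude: 132.78, 78.63.
Field (20°×10°, letters A–R): 132.78/20 → 6 → G, 78.63/10 → 7 → H; chars GH.
Square (2°×1°, digits 0–9): 12.78/2 → 6, 8.63/1 → 8; chars 68.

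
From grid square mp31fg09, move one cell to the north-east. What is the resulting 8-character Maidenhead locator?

Longitude extended square 0; +1 → 1.
Latitude extended square 9; +1 → 10, wraps to 0, carry into subsquare.
Latitude subsquare g = 6; +1 → 7 = h.

MP31fh10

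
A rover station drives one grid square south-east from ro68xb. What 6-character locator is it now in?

RO78aa

Longitude subsquare x = 23; +1 → 24, wraps to 0 = a, carry into square.
Longitude square 6; +1 → 7.
Latitude subsquare b = 1; −1 → 0 = a.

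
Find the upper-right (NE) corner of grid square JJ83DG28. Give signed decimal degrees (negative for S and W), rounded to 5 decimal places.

3.28750, 16.27500

Field J=9, J=9: +9·20° lon, +9·10° lat → SW at lon 0°, lat 0°.
Square 8, 3: +8·2° lon, +3·1° lat → SW at lon 16°, lat 3°.
Subsquare d=3, g=6: +3·0.0833333° lon, +6·0.0416667° lat → SW at lon 16.25°, lat 3.25°.
Extended square 2, 8: +2·0.00833333° lon, +8·0.00416667° lat → SW at lon 16.2667°, lat 3.28333°.
Cell spans 0.00833333° lon × 0.00416667° lat. NE corner is SW corner plus one full cell.
latitude 3.28750, longitude 16.27500.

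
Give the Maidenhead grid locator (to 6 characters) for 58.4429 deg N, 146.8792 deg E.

Shift to the Maidenhead origin (180°W, 90°S): lon 326.8792, lat 148.4429.
Field: lon ⌊326.8792/20⌋ = 16 → Q; lat ⌊148.4429/10⌋ = 14 → O.
Square: lon ⌊6.8792/2⌋ = 3; lat ⌊8.4429/1⌋ = 8.
Subsquare: lon ⌊0.8792/0.0833333⌋ = 10 → k; lat ⌊0.4429/0.0416667⌋ = 10 → k.

QO38kk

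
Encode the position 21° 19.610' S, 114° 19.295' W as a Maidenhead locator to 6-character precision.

DG28uq

Offset from 180°W / 90°S: lon 65.6784°, lat 68.6732°.
Field: lon ⌊65.6784/20⌋ = 3 → D; lat ⌊68.6732/10⌋ = 6 → G.
Square: lon ⌊5.6784/2⌋ = 2; lat ⌊8.6732/1⌋ = 8.
Subsquare: lon ⌊1.6784/0.0833333⌋ = 20 → u; lat ⌊0.6732/0.0416667⌋ = 16 → q.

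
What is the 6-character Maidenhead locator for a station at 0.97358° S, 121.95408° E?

Shift to the Maidenhead origin (180°W, 90°S): lon 301.9541, lat 89.0264.
Field (20°×10°, letters A–R): lon ⌊301.9541/20⌋ = 15 → P; lat ⌊89.0264/10⌋ = 8 → I.
Square (2°×1°, digits 0–9): lon ⌊1.9541/2⌋ = 0; lat ⌊9.0264/1⌋ = 9.
Subsquare (5′×2.5′, letters a–x): lon ⌊1.9541/0.0833333⌋ = 23 → x; lat ⌊0.0264/0.0416667⌋ = 0 → a.

PI09xa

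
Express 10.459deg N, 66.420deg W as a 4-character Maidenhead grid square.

Add 180° to longitude and 90° to latitude: 113.58, 100.46.
Field (20°×10°, letters A–R): 113.58/20 → 5 → F, 100.46/10 → 10 → K; chars FK.
Square (2°×1°, digits 0–9): 13.58/2 → 6, 0.46/1 → 0; chars 60.

FK60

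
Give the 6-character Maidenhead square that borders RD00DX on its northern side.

Latitude subsquare x = 23; +1 → 24, wraps to 0 = a, carry into square.
Latitude square 0; +1 → 1.
The longitude characters are unchanged.

RD01da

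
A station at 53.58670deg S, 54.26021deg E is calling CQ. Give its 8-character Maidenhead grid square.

Shift to the Maidenhead origin (180°W, 90°S): lon 234.26021, lat 36.41330.
Field: lon ⌊234.26021/20⌋ = 11 → L; lat ⌊36.41330/10⌋ = 3 → D.
Square: lon ⌊14.26021/2⌋ = 7; lat ⌊6.41330/1⌋ = 6.
Subsquare: lon ⌊0.26021/0.0833333⌋ = 3 → d; lat ⌊0.41330/0.0416667⌋ = 9 → j.
Extended square: lon ⌊0.01021/0.00833333⌋ = 1; lat ⌊0.03830/0.00416667⌋ = 9.

LD76dj19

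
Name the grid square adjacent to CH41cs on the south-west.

CH41br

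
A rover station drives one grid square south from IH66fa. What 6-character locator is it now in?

Latitude subsquare a = 0; −1 → -1, wraps to 23 = x, carry into square.
Latitude square 6; −1 → 5.
The longitude characters are unchanged.

IH65fx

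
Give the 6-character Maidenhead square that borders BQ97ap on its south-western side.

BQ87xo

Longitude subsquare a = 0; −1 → -1, wraps to 23 = x, carry into square.
Longitude square 9; −1 → 8.
Latitude subsquare p = 15; −1 → 14 = o.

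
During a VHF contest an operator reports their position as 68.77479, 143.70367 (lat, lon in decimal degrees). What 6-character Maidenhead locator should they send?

QP18us

Add 180° to longitude and 90° to latitude: 323.7037, 158.7748.
Field: 323.7037/20 → 16 → Q, 158.7748/10 → 15 → P; chars QP.
Square: 3.7037/2 → 1, 8.7748/1 → 8; chars 18.
Subsquare: 1.7037/0.0833333 → 20 → u, 0.7748/0.0416667 → 18 → s; chars us.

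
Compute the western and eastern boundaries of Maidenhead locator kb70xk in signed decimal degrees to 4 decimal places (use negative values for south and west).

Field K=10, B=1: +10·20° lon, +1·10° lat → SW at lon 20°, lat -80°.
Square 7, 0: +7·2° lon, +0·1° lat → SW at lon 34°, lat -80°.
Subsquare x=23, k=10: +23·0.0833333° lon, +10·0.0416667° lat → SW at lon 35.9167°, lat -79.5833°.
Cell spans 0.0833333° lon × 0.0416667° lat.
west 35.9167, east 36.0000.

35.9167, 36.0000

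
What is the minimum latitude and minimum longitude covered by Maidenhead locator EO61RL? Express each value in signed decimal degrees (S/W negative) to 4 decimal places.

Field E=4, O=14: +4·20° lon, +14·10° lat → SW at lon -100°, lat 50°.
Square 6, 1: +6·2° lon, +1·1° lat → SW at lon -88°, lat 51°.
Subsquare r=17, l=11: +17·0.0833333° lon, +11·0.0416667° lat → SW at lon -86.5833°, lat 51.4583°.
latitude 51.4583, longitude -86.5833.

51.4583, -86.5833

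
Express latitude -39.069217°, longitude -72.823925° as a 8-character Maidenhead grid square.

Offset from 180°W / 90°S: lon 107.17607°, lat 50.93078°.
Field (20°×10°, letters A–R): lon ⌊107.17607/20⌋ = 5 → F; lat ⌊50.93078/10⌋ = 5 → F.
Square (2°×1°, digits 0–9): lon ⌊7.17607/2⌋ = 3; lat ⌊0.93078/1⌋ = 0.
Subsquare (5′×2.5′, letters a–x): lon ⌊1.17607/0.0833333⌋ = 14 → o; lat ⌊0.93078/0.0416667⌋ = 22 → w.
Extended square (30″×15″, digits 0–9): lon ⌊0.00941/0.00833333⌋ = 1; lat ⌊0.01412/0.00416667⌋ = 3.

FF30ow13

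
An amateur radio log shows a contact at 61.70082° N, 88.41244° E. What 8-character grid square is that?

NP41eq98

Shift to the Maidenhead origin (180°W, 90°S): lon 268.41244, lat 151.70082.
Field: lon ⌊268.41244/20⌋ = 13 → N; lat ⌊151.70082/10⌋ = 15 → P.
Square: lon ⌊8.41244/2⌋ = 4; lat ⌊1.70082/1⌋ = 1.
Subsquare: lon ⌊0.41244/0.0833333⌋ = 4 → e; lat ⌊0.70082/0.0416667⌋ = 16 → q.
Extended square: lon ⌊0.07911/0.00833333⌋ = 9; lat ⌊0.03415/0.00416667⌋ = 8.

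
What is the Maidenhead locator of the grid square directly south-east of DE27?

Longitude square 2; +1 → 3.
Latitude square 7; −1 → 6.

DE36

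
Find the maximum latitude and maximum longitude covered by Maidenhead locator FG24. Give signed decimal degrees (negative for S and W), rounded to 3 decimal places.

-25.000, -74.000

Field F=5, G=6: +5·20° lon, +6·10° lat → SW at lon -80°, lat -30°.
Square 2, 4: +2·2° lon, +4·1° lat → SW at lon -76°, lat -26°.
Cell spans 2° lon × 1° lat. NE corner is SW corner plus one full cell.
latitude -25.000, longitude -74.000.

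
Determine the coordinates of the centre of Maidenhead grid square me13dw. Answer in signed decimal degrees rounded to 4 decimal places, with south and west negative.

Field M=12, E=4: +12·20° lon, +4·10° lat → SW at lon 60°, lat -50°.
Square 1, 3: +1·2° lon, +3·1° lat → SW at lon 62°, lat -47°.
Subsquare d=3, w=22: +3·0.0833333° lon, +22·0.0416667° lat → SW at lon 62.25°, lat -46.0833°.
Cell spans 0.0833333° lon × 0.0416667° lat. Centre is SW corner plus half of each.
latitude -46.0625, longitude 62.2917.

-46.0625, 62.2917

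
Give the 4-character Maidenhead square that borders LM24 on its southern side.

LM23

Latitude square 4; −1 → 3.
The longitude characters are unchanged.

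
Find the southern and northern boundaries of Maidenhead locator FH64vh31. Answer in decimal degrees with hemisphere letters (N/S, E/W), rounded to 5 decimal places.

15.70417° S, 15.70000° S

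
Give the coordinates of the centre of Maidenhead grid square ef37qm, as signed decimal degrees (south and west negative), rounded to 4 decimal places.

-32.4792, -92.6250

Field E=4, F=5: +4·20° lon, +5·10° lat → SW at lon -100°, lat -40°.
Square 3, 7: +3·2° lon, +7·1° lat → SW at lon -94°, lat -33°.
Subsquare q=16, m=12: +16·0.0833333° lon, +12·0.0416667° lat → SW at lon -92.6667°, lat -32.5°.
Cell spans 0.0833333° lon × 0.0416667° lat. Centre is SW corner plus half of each.
latitude -32.4792, longitude -92.6250.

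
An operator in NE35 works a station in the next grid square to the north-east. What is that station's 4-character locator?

NE46

Longitude square 3; +1 → 4.
Latitude square 5; +1 → 6.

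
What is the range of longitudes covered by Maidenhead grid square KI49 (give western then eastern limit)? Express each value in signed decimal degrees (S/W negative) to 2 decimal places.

Field K=10, I=8: +10·20° lon, +8·10° lat → SW at lon 20°, lat -10°.
Square 4, 9: +4·2° lon, +9·1° lat → SW at lon 28°, lat -1°.
Cell spans 2° lon × 1° lat.
west 28.00, east 30.00.

28.00, 30.00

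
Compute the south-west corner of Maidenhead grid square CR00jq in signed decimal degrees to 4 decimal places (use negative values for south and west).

Field C=2, R=17: +2·20° lon, +17·10° lat → SW at lon -140°, lat 80°.
Square 0, 0: +0·2° lon, +0·1° lat → SW at lon -140°, lat 80°.
Subsquare j=9, q=16: +9·0.0833333° lon, +16·0.0416667° lat → SW at lon -139.25°, lat 80.6667°.
latitude 80.6667, longitude -139.2500.

80.6667, -139.2500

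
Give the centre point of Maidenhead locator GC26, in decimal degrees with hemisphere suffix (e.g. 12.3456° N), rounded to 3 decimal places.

Field G=6, C=2: +6·20° lon, +2·10° lat → SW at lon -60°, lat -70°.
Square 2, 6: +2·2° lon, +6·1° lat → SW at lon -56°, lat -64°.
Cell spans 2° lon × 1° lat. Centre is SW corner plus half of each.
latitude 63.500° S, longitude 55.000° W.

63.500° S, 55.000° W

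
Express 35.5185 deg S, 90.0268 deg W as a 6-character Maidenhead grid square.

EF44xl

Add 180° to longitude and 90° to latitude: 89.9732, 54.4815.
Field (20°×10°, letters A–R): 89.9732/20 → 4 → E, 54.4815/10 → 5 → F; chars EF.
Square (2°×1°, digits 0–9): 9.9732/2 → 4, 4.4815/1 → 4; chars 44.
Subsquare (5′×2.5′, letters a–x): 1.9732/0.0833333 → 23 → x, 0.4815/0.0416667 → 11 → l; chars xl.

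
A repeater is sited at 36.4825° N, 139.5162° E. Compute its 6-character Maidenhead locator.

PM96sl

Offset from 180°W / 90°S: lon 319.5162°, lat 126.4825°.
Field (20°×10°, letters A–R): lon ⌊319.5162/20⌋ = 15 → P; lat ⌊126.4825/10⌋ = 12 → M.
Square (2°×1°, digits 0–9): lon ⌊19.5162/2⌋ = 9; lat ⌊6.4825/1⌋ = 6.
Subsquare (5′×2.5′, letters a–x): lon ⌊1.5162/0.0833333⌋ = 18 → s; lat ⌊0.4825/0.0416667⌋ = 11 → l.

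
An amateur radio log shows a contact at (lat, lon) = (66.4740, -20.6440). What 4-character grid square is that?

HP96

Offset from 180°W / 90°S: lon 159.36°, lat 156.47°.
Field: lon ⌊159.36/20⌋ = 7 → H; lat ⌊156.47/10⌋ = 15 → P.
Square: lon ⌊19.36/2⌋ = 9; lat ⌊6.47/1⌋ = 6.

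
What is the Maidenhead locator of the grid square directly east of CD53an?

CD53bn

Longitude subsquare a = 0; +1 → 1 = b.
The latitude characters are unchanged.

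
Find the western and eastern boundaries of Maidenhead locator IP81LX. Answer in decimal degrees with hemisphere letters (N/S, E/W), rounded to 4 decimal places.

3.0833° W, 3.0000° W

Field I=8, P=15: +8·20° lon, +15·10° lat → SW at lon -20°, lat 60°.
Square 8, 1: +8·2° lon, +1·1° lat → SW at lon -4°, lat 61°.
Subsquare l=11, x=23: +11·0.0833333° lon, +23·0.0416667° lat → SW at lon -3.08333°, lat 61.9583°.
Cell spans 0.0833333° lon × 0.0416667° lat.
west 3.0833° W, east 3.0000° W.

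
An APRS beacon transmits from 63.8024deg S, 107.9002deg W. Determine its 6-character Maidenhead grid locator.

DC66be

Add 180° to longitude and 90° to latitude: 72.0998, 26.1976.
Field: lon ⌊72.0998/20⌋ = 3 → D; lat ⌊26.1976/10⌋ = 2 → C.
Square: lon ⌊12.0998/2⌋ = 6; lat ⌊6.1976/1⌋ = 6.
Subsquare: lon ⌊0.0998/0.0833333⌋ = 1 → b; lat ⌊0.1976/0.0416667⌋ = 4 → e.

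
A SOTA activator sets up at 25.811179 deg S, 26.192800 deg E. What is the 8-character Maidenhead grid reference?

KG34ce35

Offset from 180°W / 90°S: lon 206.19280°, lat 64.18882°.
Field: lon ⌊206.19280/20⌋ = 10 → K; lat ⌊64.18882/10⌋ = 6 → G.
Square: lon ⌊6.19280/2⌋ = 3; lat ⌊4.18882/1⌋ = 4.
Subsquare: lon ⌊0.19280/0.0833333⌋ = 2 → c; lat ⌊0.18882/0.0416667⌋ = 4 → e.
Extended square: lon ⌊0.02613/0.00833333⌋ = 3; lat ⌊0.02215/0.00416667⌋ = 5.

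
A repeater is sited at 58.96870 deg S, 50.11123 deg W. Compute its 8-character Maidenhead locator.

Offset from 180°W / 90°S: lon 129.88877°, lat 31.03130°.
Field (20°×10°, letters A–R): 129.88877/20 → 6 → G, 31.03130/10 → 3 → D; chars GD.
Square (2°×1°, digits 0–9): 9.88877/2 → 4, 1.03130/1 → 1; chars 41.
Subsquare (5′×2.5′, letters a–x): 1.88877/0.0833333 → 22 → w, 0.03130/0.0416667 → 0 → a; chars wa.
Extended square (30″×15″, digits 0–9): 0.05544/0.00833333 → 6, 0.03130/0.00416667 → 7; chars 67.

GD41wa67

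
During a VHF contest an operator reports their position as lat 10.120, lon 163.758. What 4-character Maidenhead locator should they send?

Add 180° to longitude and 90° to latitude: 343.76, 100.12.
Field: 343.76/20 → 17 → R, 100.12/10 → 10 → K; chars RK.
Square: 3.76/2 → 1, 0.12/1 → 0; chars 10.

RK10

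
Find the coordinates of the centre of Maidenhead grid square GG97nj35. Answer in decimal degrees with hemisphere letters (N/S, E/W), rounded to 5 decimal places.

22.60208° S, 40.88750° W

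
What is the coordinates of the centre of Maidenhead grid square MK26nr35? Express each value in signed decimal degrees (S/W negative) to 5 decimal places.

16.73125, 65.11250

Field M=12, K=10: +12·20° lon, +10·10° lat → SW at lon 60°, lat 10°.
Square 2, 6: +2·2° lon, +6·1° lat → SW at lon 64°, lat 16°.
Subsquare n=13, r=17: +13·0.0833333° lon, +17·0.0416667° lat → SW at lon 65.0833°, lat 16.7083°.
Extended square 3, 5: +3·0.00833333° lon, +5·0.00416667° lat → SW at lon 65.1083°, lat 16.7292°.
Cell spans 0.00833333° lon × 0.00416667° lat. Centre is SW corner plus half of each.
latitude 16.73125, longitude 65.11250.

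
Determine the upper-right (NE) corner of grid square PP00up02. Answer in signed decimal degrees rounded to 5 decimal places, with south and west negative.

60.63750, 121.67500

Field P=15, P=15: +15·20° lon, +15·10° lat → SW at lon 120°, lat 60°.
Square 0, 0: +0·2° lon, +0·1° lat → SW at lon 120°, lat 60°.
Subsquare u=20, p=15: +20·0.0833333° lon, +15·0.0416667° lat → SW at lon 121.667°, lat 60.625°.
Extended square 0, 2: +0·0.00833333° lon, +2·0.00416667° lat → SW at lon 121.667°, lat 60.6333°.
Cell spans 0.00833333° lon × 0.00416667° lat. NE corner is SW corner plus one full cell.
latitude 60.63750, longitude 121.67500.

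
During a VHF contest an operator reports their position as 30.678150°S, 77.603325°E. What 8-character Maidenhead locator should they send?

MF89th27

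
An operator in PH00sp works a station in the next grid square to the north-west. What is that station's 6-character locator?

PH00rq

Longitude subsquare s = 18; −1 → 17 = r.
Latitude subsquare p = 15; +1 → 16 = q.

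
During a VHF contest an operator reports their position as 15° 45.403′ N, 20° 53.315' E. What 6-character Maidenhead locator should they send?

Shift to the Maidenhead origin (180°W, 90°S): lon 200.8886, lat 105.7567.
Field: lon ⌊200.8886/20⌋ = 10 → K; lat ⌊105.7567/10⌋ = 10 → K.
Square: lon ⌊0.8886/2⌋ = 0; lat ⌊5.7567/1⌋ = 5.
Subsquare: lon ⌊0.8886/0.0833333⌋ = 10 → k; lat ⌊0.7567/0.0416667⌋ = 18 → s.

KK05ks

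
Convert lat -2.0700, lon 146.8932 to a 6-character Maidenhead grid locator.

QI37kw

Offset from 180°W / 90°S: lon 326.8932°, lat 87.9300°.
Field (20°×10°, letters A–R): 326.8932/20 → 16 → Q, 87.9300/10 → 8 → I; chars QI.
Square (2°×1°, digits 0–9): 6.8932/2 → 3, 7.9300/1 → 7; chars 37.
Subsquare (5′×2.5′, letters a–x): 0.8932/0.0833333 → 10 → k, 0.9300/0.0416667 → 22 → w; chars kw.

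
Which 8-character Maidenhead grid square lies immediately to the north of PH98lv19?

PH98lw10

Latitude extended square 9; +1 → 10, wraps to 0, carry into subsquare.
Latitude subsquare v = 21; +1 → 22 = w.
The longitude characters are unchanged.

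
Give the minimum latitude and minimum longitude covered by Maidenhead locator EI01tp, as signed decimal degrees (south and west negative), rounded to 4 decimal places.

-8.3750, -98.4167

Field E=4, I=8: +4·20° lon, +8·10° lat → SW at lon -100°, lat -10°.
Square 0, 1: +0·2° lon, +1·1° lat → SW at lon -100°, lat -9°.
Subsquare t=19, p=15: +19·0.0833333° lon, +15·0.0416667° lat → SW at lon -98.4167°, lat -8.375°.
latitude -8.3750, longitude -98.4167.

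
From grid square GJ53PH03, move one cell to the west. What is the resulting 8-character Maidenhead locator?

Longitude extended square 0; −1 → -1, wraps to 9, carry into subsquare.
Longitude subsquare p = 15; −1 → 14 = o.
The latitude characters are unchanged.

GJ53oh93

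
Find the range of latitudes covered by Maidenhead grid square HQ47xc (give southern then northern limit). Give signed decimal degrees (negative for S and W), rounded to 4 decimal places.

77.0833, 77.1250

Field H=7, Q=16: +7·20° lon, +16·10° lat → SW at lon -40°, lat 70°.
Square 4, 7: +4·2° lon, +7·1° lat → SW at lon -32°, lat 77°.
Subsquare x=23, c=2: +23·0.0833333° lon, +2·0.0416667° lat → SW at lon -30.0833°, lat 77.0833°.
Cell spans 0.0833333° lon × 0.0416667° lat.
south 77.0833, north 77.1250.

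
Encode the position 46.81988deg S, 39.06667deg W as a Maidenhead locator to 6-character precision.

Add 180° to longitude and 90° to latitude: 140.9333, 43.1801.
Field: 140.9333/20 → 7 → H, 43.1801/10 → 4 → E; chars HE.
Square: 0.9333/2 → 0, 3.1801/1 → 3; chars 03.
Subsquare: 0.9333/0.0833333 → 11 → l, 0.1801/0.0416667 → 4 → e; chars le.

HE03le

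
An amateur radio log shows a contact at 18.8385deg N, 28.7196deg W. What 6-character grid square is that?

Shift to the Maidenhead origin (180°W, 90°S): lon 151.2804, lat 108.8385.
Field: lon ⌊151.2804/20⌋ = 7 → H; lat ⌊108.8385/10⌋ = 10 → K.
Square: lon ⌊11.2804/2⌋ = 5; lat ⌊8.8385/1⌋ = 8.
Subsquare: lon ⌊1.2804/0.0833333⌋ = 15 → p; lat ⌊0.8385/0.0416667⌋ = 20 → u.

HK58pu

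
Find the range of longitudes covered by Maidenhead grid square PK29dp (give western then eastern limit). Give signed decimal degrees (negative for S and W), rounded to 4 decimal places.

Field P=15, K=10: +15·20° lon, +10·10° lat → SW at lon 120°, lat 10°.
Square 2, 9: +2·2° lon, +9·1° lat → SW at lon 124°, lat 19°.
Subsquare d=3, p=15: +3·0.0833333° lon, +15·0.0416667° lat → SW at lon 124.25°, lat 19.625°.
Cell spans 0.0833333° lon × 0.0416667° lat.
west 124.2500, east 124.3333.

124.2500, 124.3333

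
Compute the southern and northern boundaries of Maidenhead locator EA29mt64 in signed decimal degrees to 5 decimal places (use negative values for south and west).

Field E=4, A=0: +4·20° lon, +0·10° lat → SW at lon -100°, lat -90°.
Square 2, 9: +2·2° lon, +9·1° lat → SW at lon -96°, lat -81°.
Subsquare m=12, t=19: +12·0.0833333° lon, +19·0.0416667° lat → SW at lon -95°, lat -80.2083°.
Extended square 6, 4: +6·0.00833333° lon, +4·0.00416667° lat → SW at lon -94.95°, lat -80.1917°.
Cell spans 0.00833333° lon × 0.00416667° lat.
south -80.19167, north -80.18750.

-80.19167, -80.18750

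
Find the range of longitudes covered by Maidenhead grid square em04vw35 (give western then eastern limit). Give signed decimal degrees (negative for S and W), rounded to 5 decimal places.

-98.22500, -98.21667

Field E=4, M=12: +4·20° lon, +12·10° lat → SW at lon -100°, lat 30°.
Square 0, 4: +0·2° lon, +4·1° lat → SW at lon -100°, lat 34°.
Subsquare v=21, w=22: +21·0.0833333° lon, +22·0.0416667° lat → SW at lon -98.25°, lat 34.9167°.
Extended square 3, 5: +3·0.00833333° lon, +5·0.00416667° lat → SW at lon -98.225°, lat 34.9375°.
Cell spans 0.00833333° lon × 0.00416667° lat.
west -98.22500, east -98.21667.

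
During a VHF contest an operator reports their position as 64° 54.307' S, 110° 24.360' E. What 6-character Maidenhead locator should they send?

OC55ec

Offset from 180°W / 90°S: lon 290.4060°, lat 25.0949°.
Field: lon ⌊290.4060/20⌋ = 14 → O; lat ⌊25.0949/10⌋ = 2 → C.
Square: lon ⌊10.4060/2⌋ = 5; lat ⌊5.0949/1⌋ = 5.
Subsquare: lon ⌊0.4060/0.0833333⌋ = 4 → e; lat ⌊0.0949/0.0416667⌋ = 2 → c.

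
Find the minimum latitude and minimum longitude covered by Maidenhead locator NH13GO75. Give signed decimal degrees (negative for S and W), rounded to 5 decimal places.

-16.39583, 82.55833

Field N=13, H=7: +13·20° lon, +7·10° lat → SW at lon 80°, lat -20°.
Square 1, 3: +1·2° lon, +3·1° lat → SW at lon 82°, lat -17°.
Subsquare g=6, o=14: +6·0.0833333° lon, +14·0.0416667° lat → SW at lon 82.5°, lat -16.4167°.
Extended square 7, 5: +7·0.00833333° lon, +5·0.00416667° lat → SW at lon 82.5583°, lat -16.3958°.
latitude -16.39583, longitude 82.55833.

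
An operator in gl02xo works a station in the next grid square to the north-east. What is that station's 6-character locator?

Longitude subsquare x = 23; +1 → 24, wraps to 0 = a, carry into square.
Longitude square 0; +1 → 1.
Latitude subsquare o = 14; +1 → 15 = p.

GL12ap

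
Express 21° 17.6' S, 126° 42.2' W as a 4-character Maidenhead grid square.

Add 180° to longitude and 90° to latitude: 53.30, 68.71.
Field: lon ⌊53.30/20⌋ = 2 → C; lat ⌊68.71/10⌋ = 6 → G.
Square: lon ⌊13.30/2⌋ = 6; lat ⌊8.71/1⌋ = 8.

CG68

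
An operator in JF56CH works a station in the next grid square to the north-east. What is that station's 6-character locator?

JF56di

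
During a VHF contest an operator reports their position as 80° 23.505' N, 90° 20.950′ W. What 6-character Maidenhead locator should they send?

Add 180° to longitude and 90° to latitude: 89.6508, 170.3918.
Field (20°×10°, letters A–R): 89.6508/20 → 4 → E, 170.3918/10 → 17 → R; chars ER.
Square (2°×1°, digits 0–9): 9.6508/2 → 4, 0.3918/1 → 0; chars 40.
Subsquare (5′×2.5′, letters a–x): 1.6508/0.0833333 → 19 → t, 0.3918/0.0416667 → 9 → j; chars tj.

ER40tj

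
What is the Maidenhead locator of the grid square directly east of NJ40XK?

NJ50ak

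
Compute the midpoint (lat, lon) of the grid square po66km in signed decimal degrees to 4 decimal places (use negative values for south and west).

Field P=15, O=14: +15·20° lon, +14·10° lat → SW at lon 120°, lat 50°.
Square 6, 6: +6·2° lon, +6·1° lat → SW at lon 132°, lat 56°.
Subsquare k=10, m=12: +10·0.0833333° lon, +12·0.0416667° lat → SW at lon 132.833°, lat 56.5°.
Cell spans 0.0833333° lon × 0.0416667° lat. Centre is SW corner plus half of each.
latitude 56.5208, longitude 132.8750.

56.5208, 132.8750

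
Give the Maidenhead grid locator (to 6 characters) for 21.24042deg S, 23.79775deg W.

Offset from 180°W / 90°S: lon 156.2022°, lat 68.7596°.
Field: 156.2022/20 → 7 → H, 68.7596/10 → 6 → G; chars HG.
Square: 16.2022/2 → 8, 8.7596/1 → 8; chars 88.
Subsquare: 0.2022/0.0833333 → 2 → c, 0.7596/0.0416667 → 18 → s; chars cs.

HG88cs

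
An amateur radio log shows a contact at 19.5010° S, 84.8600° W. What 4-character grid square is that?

EH70

Shift to the Maidenhead origin (180°W, 90°S): lon 95.14, lat 70.50.
Field: 95.14/20 → 4 → E, 70.50/10 → 7 → H; chars EH.
Square: 15.14/2 → 7, 0.50/1 → 0; chars 70.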